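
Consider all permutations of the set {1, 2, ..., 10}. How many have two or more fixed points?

958879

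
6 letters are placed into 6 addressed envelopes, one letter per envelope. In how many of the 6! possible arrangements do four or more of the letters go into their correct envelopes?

16

# with exactly i fixed is C(6,i)·!(6-i); sum over i=4..6:
  i=4: C(6,4)·!2 = 15·1 = 15
  i=5: C(6,5)·!1 = 6·0 = 0
  i=6: C(6,6)·!0 = 1·1 = 1
Total = 16.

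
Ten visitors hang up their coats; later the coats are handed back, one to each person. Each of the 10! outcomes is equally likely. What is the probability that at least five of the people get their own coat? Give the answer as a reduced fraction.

829/226800

Favorable outcomes: Σ_{i≥5} C(10,i)·!(10-i) = 252·44 + 210·9 + 120·2 + 45·1 + 10·0 + 1·1 = 13264.
Total outcomes: 10! = 3628800.
Probability = 13264/3628800 = 829/226800.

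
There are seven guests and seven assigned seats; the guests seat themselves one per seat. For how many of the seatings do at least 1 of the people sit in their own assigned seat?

3186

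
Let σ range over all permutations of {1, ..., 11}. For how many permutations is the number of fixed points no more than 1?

29369141

# with exactly i fixed is C(11,i)·!(11-i); sum over i=0..1:
  i=0: C(11,0)·!11 = 1·14684570 = 14684570
  i=1: C(11,1)·!10 = 11·1334961 = 14684571
Total = 29369141.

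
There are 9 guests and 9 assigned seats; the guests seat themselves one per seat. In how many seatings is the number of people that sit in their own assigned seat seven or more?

37

Sum C(9,i)·!(9-i) for i = 7..9:
  i=7: C(9,7)·!2 = 36·1 = 36
  i=8: C(9,8)·!1 = 9·0 = 0
  i=9: C(9,9)·!0 = 1·1 = 1
Total = 37.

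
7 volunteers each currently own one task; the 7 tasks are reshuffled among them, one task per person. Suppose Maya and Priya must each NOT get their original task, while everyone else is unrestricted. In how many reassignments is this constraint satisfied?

Inclusion-exclusion on the 2 forbidden self-matches:
Σ_{j=0}^{2} (-1)^j C(2,j)(7-j)!
= C(2,0)·7! - C(2,1)·6! + C(2,2)·5!
= 5040 - 1440 + 120
= 3720

3720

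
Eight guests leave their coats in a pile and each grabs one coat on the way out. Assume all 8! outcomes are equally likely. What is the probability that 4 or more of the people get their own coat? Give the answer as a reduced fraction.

257/13440

Favorable outcomes: Σ_{i≥4} C(8,i)·!(8-i) = 70·9 + 56·2 + 28·1 + 8·0 + 1·1 = 771.
Total outcomes: 8! = 40320.
Probability = 771/40320 = 257/13440.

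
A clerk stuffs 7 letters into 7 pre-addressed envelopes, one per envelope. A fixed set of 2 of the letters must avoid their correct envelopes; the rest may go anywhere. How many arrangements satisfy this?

3720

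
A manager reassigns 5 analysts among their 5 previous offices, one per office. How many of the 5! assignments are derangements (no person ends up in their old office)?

44

The subfactorial !5 = [5!/e] (nearest integer).
5! = 120, and 120/e ≈ 44.15, so !5 = 44.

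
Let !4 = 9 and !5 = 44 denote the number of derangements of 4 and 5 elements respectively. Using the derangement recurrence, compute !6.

!6 = (6-1)·(!5 + !4) = 5·(44 + 9) = 5·53 = 265.

265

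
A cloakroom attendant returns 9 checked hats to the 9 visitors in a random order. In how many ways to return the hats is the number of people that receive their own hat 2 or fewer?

# with exactly i fixed is C(9,i)·!(9-i); sum over i=0..2:
  i=0: C(9,0)·!9 = 1·133496 = 133496
  i=1: C(9,1)·!8 = 9·14833 = 133497
  i=2: C(9,2)·!7 = 36·1854 = 66744
Total = 333737.

333737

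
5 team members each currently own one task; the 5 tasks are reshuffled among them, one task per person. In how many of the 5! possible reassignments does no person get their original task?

44

The number of derangements of 5 is !5 = Σ_{k=0}^{5} (-1)^k·5!/k!
= 5! - 5!/1! + 5!/2! - 5!/3! + 5!/4! - 5!/5!
= 120 - 120 + 60 - 20 + 5 - 1
= 44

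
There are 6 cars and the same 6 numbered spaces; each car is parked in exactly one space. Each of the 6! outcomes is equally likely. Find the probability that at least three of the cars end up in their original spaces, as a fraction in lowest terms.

Favorable outcomes: Σ_{i≥3} C(6,i)·!(6-i) = 20·2 + 15·1 + 6·0 + 1·1 = 56.
Total outcomes: 6! = 720.
Probability = 56/720 = 7/90.

7/90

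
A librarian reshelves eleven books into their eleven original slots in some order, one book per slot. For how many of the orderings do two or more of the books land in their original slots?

10547659

Sum C(11,i)·!(11-i) for i = 2..11:
  i=2: C(11,2)·!9 = 55·133496 = 7342280
  i=3: C(11,3)·!8 = 165·14833 = 2447445
  i=4: C(11,4)·!7 = 330·1854 = 611820
  i=5: C(11,5)·!6 = 462·265 = 122430
  i=6: C(11,6)·!5 = 462·44 = 20328
  i=7: C(11,7)·!4 = 330·9 = 2970
  i=8: C(11,8)·!3 = 165·2 = 330
  i=9: C(11,9)·!2 = 55·1 = 55
  i=10: C(11,10)·!1 = 11·0 = 0
  i=11: C(11,11)·!0 = 1·1 = 1
Total = 10547659.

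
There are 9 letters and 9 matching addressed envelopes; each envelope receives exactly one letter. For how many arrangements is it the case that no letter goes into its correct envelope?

133496

!9 is the nearest integer to 9!/e.
9! = 362880, and 362880/e ≈ 133496.09, so !9 = 133496.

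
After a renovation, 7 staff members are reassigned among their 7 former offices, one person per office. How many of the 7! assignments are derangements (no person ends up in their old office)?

1854

The number of derangements of 7 is !7 = Σ_{k=0}^{7} (-1)^k·7!/k!
= 7! - 7!/1! + 7!/2! - 7!/3! + 7!/4! - 7!/5! + 7!/6! - 7!/7!
= 5040 - 5040 + 2520 - 840 + 210 - 42 + 7 - 1
= 1854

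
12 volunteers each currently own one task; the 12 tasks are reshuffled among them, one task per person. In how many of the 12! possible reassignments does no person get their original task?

176214841

The number of derangements of 12 is !12 = Σ_{k=0}^{12} (-1)^k·12!/k!
= 12! - 12!/1! + 12!/2! - 12!/3! + 12!/4! - 12!/5! + 12!/6! - 12!/7! + 12!/8! - 12!/9! + 12!/10! - 12!/11! + 12!/12!
= 479001600 - 479001600 + 239500800 - 79833600 + 19958400 - 3991680 + 665280 - 95040 + 11880 - 1320 + 132 - 12 + 1
= 176214841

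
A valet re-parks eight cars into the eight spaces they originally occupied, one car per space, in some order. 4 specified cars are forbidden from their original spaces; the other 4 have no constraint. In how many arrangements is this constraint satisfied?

24024

Let A_j be the event that the j-th constrained one is fixed. By inclusion-exclusion over the 4 events:
Σ_{j=0}^{4} (-1)^j C(4,j)(8-j)!
= C(4,0)·8! - C(4,1)·7! + C(4,2)·6! - C(4,3)·5! + C(4,4)·4!
= 40320 - 20160 + 4320 - 480 + 24
= 24024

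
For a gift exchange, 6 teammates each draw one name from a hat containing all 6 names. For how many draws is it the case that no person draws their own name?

By inclusion-exclusion, !6 = Σ (-1)^k · 6!/k! for k=0..6
= 6! - 6!/1! + 6!/2! - 6!/3! + 6!/4! - 6!/5! + 6!/6!
= 720 - 720 + 360 - 120 + 30 - 6 + 1
= 265

265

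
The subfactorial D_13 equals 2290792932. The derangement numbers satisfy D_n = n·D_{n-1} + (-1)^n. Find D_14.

D_14 = 14·2290792932 + 1 = 32071101049.

32071101049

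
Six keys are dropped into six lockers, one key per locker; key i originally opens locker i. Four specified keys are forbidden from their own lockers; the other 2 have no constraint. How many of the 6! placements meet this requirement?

Let A_j be the event that the j-th constrained one is fixed. By inclusion-exclusion over the 4 events:
Σ_{j=0}^{4} (-1)^j C(4,j)(6-j)!
= C(4,0)·6! - C(4,1)·5! + C(4,2)·4! - C(4,3)·3! + C(4,4)·2!
= 720 - 480 + 144 - 24 + 2
= 362

362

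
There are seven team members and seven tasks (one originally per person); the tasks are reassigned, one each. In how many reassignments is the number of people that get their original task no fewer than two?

1331

Sum C(7,i)·!(7-i) for i = 2..7:
  i=2: C(7,2)·!5 = 21·44 = 924
  i=3: C(7,3)·!4 = 35·9 = 315
  i=4: C(7,4)·!3 = 35·2 = 70
  i=5: C(7,5)·!2 = 21·1 = 21
  i=6: C(7,6)·!1 = 7·0 = 0
  i=7: C(7,7)·!0 = 1·1 = 1
Total = 1331.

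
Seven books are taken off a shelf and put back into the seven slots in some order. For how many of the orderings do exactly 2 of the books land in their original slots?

Choose which 2 of the 7 are fixed: C(7,2) = 21.
The other 5 form a derangement: !5 = 44.
Total: 21 × 44 = 924.

924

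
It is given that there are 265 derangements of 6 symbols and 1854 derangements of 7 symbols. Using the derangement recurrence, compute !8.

14833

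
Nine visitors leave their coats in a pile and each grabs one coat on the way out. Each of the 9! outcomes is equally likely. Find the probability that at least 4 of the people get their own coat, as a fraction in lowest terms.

Favorable outcomes: Σ_{i≥4} C(9,i)·!(9-i) = 126·44 + 126·9 + 84·2 + 36·1 + 9·0 + 1·1 = 6883.
Total outcomes: 9! = 362880.
Probability = 6883/362880 = 6883/362880.

6883/362880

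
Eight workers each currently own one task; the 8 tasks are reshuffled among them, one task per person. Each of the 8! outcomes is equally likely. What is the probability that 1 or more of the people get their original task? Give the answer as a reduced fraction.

3641/5760

Favorable outcomes: Σ_{i≥1} C(8,i)·!(8-i) = 8·1854 + 28·265 + 56·44 + 70·9 + 56·2 + 28·1 + 8·0 + 1·1 = 25487.
Total outcomes: 8! = 40320.
Probability = 25487/40320 = 3641/5760.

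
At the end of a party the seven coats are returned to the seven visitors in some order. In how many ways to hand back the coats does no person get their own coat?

1854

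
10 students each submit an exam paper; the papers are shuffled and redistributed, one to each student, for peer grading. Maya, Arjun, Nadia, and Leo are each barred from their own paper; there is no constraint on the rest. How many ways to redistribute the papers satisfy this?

2399760

Inclusion-exclusion on the 4 forbidden self-matches:
Σ_{j=0}^{4} (-1)^j C(4,j)(10-j)!
= C(4,0)·10! - C(4,1)·9! + C(4,2)·8! - C(4,3)·7! + C(4,4)·6!
= 3628800 - 1451520 + 241920 - 20160 + 720
= 2399760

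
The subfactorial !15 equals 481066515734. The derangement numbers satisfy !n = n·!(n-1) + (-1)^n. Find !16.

!16 = 16·481066515734 + 1 = 7697064251745.

7697064251745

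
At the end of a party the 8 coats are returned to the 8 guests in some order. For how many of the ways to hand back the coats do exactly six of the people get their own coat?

28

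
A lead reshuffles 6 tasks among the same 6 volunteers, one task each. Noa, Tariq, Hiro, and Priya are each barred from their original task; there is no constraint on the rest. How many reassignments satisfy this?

Inclusion-exclusion on the 4 forbidden self-matches:
Σ_{j=0}^{4} (-1)^j C(4,j)(6-j)!
= C(4,0)·6! - C(4,1)·5! + C(4,2)·4! - C(4,3)·3! + C(4,4)·2!
= 720 - 480 + 144 - 24 + 2
= 362

362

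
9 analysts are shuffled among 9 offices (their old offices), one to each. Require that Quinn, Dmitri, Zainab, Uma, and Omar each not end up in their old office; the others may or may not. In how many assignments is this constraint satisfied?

Let A_j be the event that the j-th constrained one is fixed. By inclusion-exclusion over the 5 events:
Σ_{j=0}^{5} (-1)^j C(5,j)(9-j)!
= C(5,0)·9! - C(5,1)·8! + C(5,2)·7! - C(5,3)·6! + C(5,4)·5! - C(5,5)·4!
= 362880 - 201600 + 50400 - 7200 + 600 - 24
= 205056

205056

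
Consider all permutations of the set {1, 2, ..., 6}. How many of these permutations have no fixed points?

Recurrence: !6 = 5·(!5 + !4).
!6 = 5·(44 + 9) = 5·53 = 265

265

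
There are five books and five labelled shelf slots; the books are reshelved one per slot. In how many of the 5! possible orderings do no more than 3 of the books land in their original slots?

119

Sum C(5,i)·!(5-i) for i = 0..3:
  i=0: C(5,0)·!5 = 1·44 = 44
  i=1: C(5,1)·!4 = 5·9 = 45
  i=2: C(5,2)·!3 = 10·2 = 20
  i=3: C(5,3)·!2 = 10·1 = 10
Total = 119.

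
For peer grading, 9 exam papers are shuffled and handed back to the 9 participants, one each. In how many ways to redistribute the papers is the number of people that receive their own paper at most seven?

362879

Sum C(9,i)·!(9-i) for i = 0..7:
  i=0: C(9,0)·!9 = 1·133496 = 133496
  i=1: C(9,1)·!8 = 9·14833 = 133497
  i=2: C(9,2)·!7 = 36·1854 = 66744
  i=3: C(9,3)·!6 = 84·265 = 22260
  i=4: C(9,4)·!5 = 126·44 = 5544
  i=5: C(9,5)·!4 = 126·9 = 1134
  i=6: C(9,6)·!3 = 84·2 = 168
  i=7: C(9,7)·!2 = 36·1 = 36
Total = 362879.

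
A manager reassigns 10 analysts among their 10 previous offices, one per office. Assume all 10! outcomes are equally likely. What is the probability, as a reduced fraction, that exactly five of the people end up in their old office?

Favorable outcomes: C(10,5)·!5 = 252·44 = 11088.
Total outcomes: 10! = 3628800.
Probability = 11088/3628800 = 11/3600.

11/3600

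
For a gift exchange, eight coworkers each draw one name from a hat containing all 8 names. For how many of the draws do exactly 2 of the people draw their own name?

Choose which 2 of the 8 are fixed: C(8,2) = 28.
The other 6 form a derangement: !6 = 265.
Total: 28 × 265 = 7420.

7420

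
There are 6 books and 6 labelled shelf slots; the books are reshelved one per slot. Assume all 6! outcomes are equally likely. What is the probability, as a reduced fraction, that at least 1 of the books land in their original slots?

Favorable outcomes: Σ_{i≥1} C(6,i)·!(6-i) = 6·44 + 15·9 + 20·2 + 15·1 + 6·0 + 1·1 = 455.
Total outcomes: 6! = 720.
Probability = 455/720 = 91/144.

91/144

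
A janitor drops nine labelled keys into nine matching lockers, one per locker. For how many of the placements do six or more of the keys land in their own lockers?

205

# with exactly i fixed is C(9,i)·!(9-i); sum over i=6..9:
  i=6: C(9,6)·!3 = 84·2 = 168
  i=7: C(9,7)·!2 = 36·1 = 36
  i=8: C(9,8)·!1 = 9·0 = 0
  i=9: C(9,9)·!0 = 1·1 = 1
Total = 205.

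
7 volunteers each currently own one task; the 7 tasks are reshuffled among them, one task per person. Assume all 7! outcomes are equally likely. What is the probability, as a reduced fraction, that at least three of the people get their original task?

407/5040

Favorable outcomes: Σ_{i≥3} C(7,i)·!(7-i) = 35·9 + 35·2 + 21·1 + 7·0 + 1·1 = 407.
Total outcomes: 7! = 5040.
Probability = 407/5040 = 407/5040.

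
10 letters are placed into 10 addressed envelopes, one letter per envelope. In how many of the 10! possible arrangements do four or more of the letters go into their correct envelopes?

Sum C(10,i)·!(10-i) for i = 4..10:
  i=4: C(10,4)·!6 = 210·265 = 55650
  i=5: C(10,5)·!5 = 252·44 = 11088
  i=6: C(10,6)·!4 = 210·9 = 1890
  i=7: C(10,7)·!3 = 120·2 = 240
  i=8: C(10,8)·!2 = 45·1 = 45
  i=9: C(10,9)·!1 = 10·0 = 0
  i=10: C(10,10)·!0 = 1·1 = 1
Total = 68914.

68914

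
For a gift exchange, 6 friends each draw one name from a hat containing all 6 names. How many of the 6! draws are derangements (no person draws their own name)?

Use !n = (n-1)(!(n-1) + !(n-2)).
!6 = 5·(44 + 9) = 5·53 = 265

265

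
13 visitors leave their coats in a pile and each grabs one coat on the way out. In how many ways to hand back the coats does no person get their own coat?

The number of derangements of 13 is !13 = Σ_{k=0}^{13} (-1)^k·13!/k!
= 13! - 13!/1! + 13!/2! - 13!/3! + 13!/4! - 13!/5! + 13!/6! - 13!/7! + 13!/8! - 13!/9! + 13!/10! - 13!/11! + 13!/12! - 13!/13!
= 6227020800 - 6227020800 + 3113510400 - 1037836800 + 259459200 - 51891840 + 8648640 - 1235520 + 154440 - 17160 + 1716 - 156 + 13 - 1
= 2290792932

2290792932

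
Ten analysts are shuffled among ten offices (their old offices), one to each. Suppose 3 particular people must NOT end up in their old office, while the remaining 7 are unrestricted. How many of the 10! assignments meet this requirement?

Let A_j be the event that the j-th constrained one is fixed. By inclusion-exclusion over the 3 events:
Σ_{j=0}^{3} (-1)^j C(3,j)(10-j)!
= C(3,0)·10! - C(3,1)·9! + C(3,2)·8! - C(3,3)·7!
= 3628800 - 1088640 + 120960 - 5040
= 2656080

2656080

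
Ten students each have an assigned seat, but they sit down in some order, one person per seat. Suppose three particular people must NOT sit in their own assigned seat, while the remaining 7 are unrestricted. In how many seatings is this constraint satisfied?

2656080

Inclusion-exclusion on the 3 forbidden self-matches:
Σ_{j=0}^{3} (-1)^j C(3,j)(10-j)!
= C(3,0)·10! - C(3,1)·9! + C(3,2)·8! - C(3,3)·7!
= 3628800 - 1088640 + 120960 - 5040
= 2656080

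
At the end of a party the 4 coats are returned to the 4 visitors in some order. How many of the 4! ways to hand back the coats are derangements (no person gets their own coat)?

The number of derangements of 4 is !4 = Σ_{k=0}^{4} (-1)^k·4!/k!
= 4! - 4!/1! + 4!/2! - 4!/3! + 4!/4!
= 24 - 24 + 12 - 4 + 1
= 9

9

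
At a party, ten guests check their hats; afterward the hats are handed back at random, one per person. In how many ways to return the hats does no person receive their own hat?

The number of derangements of 10 is !10 = Σ_{k=0}^{10} (-1)^k·10!/k!
= 10! - 10!/1! + 10!/2! - 10!/3! + 10!/4! - 10!/5! + 10!/6! - 10!/7! + 10!/8! - 10!/9! + 10!/10!
= 3628800 - 3628800 + 1814400 - 604800 + 151200 - 30240 + 5040 - 720 + 90 - 10 + 1
= 1334961

1334961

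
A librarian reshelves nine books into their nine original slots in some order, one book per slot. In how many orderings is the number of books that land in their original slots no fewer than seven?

37

# with exactly i fixed is C(9,i)·!(9-i); sum over i=7..9:
  i=7: C(9,7)·!2 = 36·1 = 36
  i=8: C(9,8)·!1 = 9·0 = 0
  i=9: C(9,9)·!0 = 1·1 = 1
Total = 37.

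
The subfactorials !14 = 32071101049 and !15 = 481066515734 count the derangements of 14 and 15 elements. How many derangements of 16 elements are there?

7697064251745

!16 = (16-1)·(!15 + !14) = 15·(481066515734 + 32071101049) = 15·513137616783 = 7697064251745.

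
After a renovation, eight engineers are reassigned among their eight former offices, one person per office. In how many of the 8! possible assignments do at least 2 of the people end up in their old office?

Sum C(8,i)·!(8-i) for i = 2..8:
  i=2: C(8,2)·!6 = 28·265 = 7420
  i=3: C(8,3)·!5 = 56·44 = 2464
  i=4: C(8,4)·!4 = 70·9 = 630
  i=5: C(8,5)·!3 = 56·2 = 112
  i=6: C(8,6)·!2 = 28·1 = 28
  i=7: C(8,7)·!1 = 8·0 = 0
  i=8: C(8,8)·!0 = 1·1 = 1
Total = 10655.

10655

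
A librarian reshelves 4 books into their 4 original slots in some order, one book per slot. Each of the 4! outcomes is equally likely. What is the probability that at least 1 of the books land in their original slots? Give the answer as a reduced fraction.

5/8

Favorable outcomes: Σ_{i≥1} C(4,i)·!(4-i) = 4·2 + 6·1 + 4·0 + 1·1 = 15.
Total outcomes: 4! = 24.
Probability = 15/24 = 5/8.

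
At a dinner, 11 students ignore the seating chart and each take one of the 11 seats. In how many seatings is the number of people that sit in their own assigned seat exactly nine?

Choose which 9 of the 11 are fixed: C(11,9) = 55.
The other 2 form a derangement: !2 = 1.
Total: 55 × 1 = 55.

55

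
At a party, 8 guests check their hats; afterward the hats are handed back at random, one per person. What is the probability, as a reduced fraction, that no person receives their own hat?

2119/5760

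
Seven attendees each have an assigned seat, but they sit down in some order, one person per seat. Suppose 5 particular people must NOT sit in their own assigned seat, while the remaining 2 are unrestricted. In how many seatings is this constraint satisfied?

2428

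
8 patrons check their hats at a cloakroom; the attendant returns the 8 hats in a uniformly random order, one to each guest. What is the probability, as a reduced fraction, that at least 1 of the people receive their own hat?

3641/5760

Favorable outcomes: Σ_{i≥1} C(8,i)·!(8-i) = 8·1854 + 28·265 + 56·44 + 70·9 + 56·2 + 28·1 + 8·0 + 1·1 = 25487.
Total outcomes: 8! = 40320.
Probability = 25487/40320 = 3641/5760.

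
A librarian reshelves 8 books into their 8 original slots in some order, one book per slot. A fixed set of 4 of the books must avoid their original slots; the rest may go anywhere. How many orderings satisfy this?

24024

Inclusion-exclusion on the 4 forbidden self-matches:
Σ_{j=0}^{4} (-1)^j C(4,j)(8-j)!
= C(4,0)·8! - C(4,1)·7! + C(4,2)·6! - C(4,3)·5! + C(4,4)·4!
= 40320 - 20160 + 4320 - 480 + 24
= 24024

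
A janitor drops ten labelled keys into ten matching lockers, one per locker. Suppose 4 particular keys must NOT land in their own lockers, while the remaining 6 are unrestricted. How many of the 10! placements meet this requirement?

Let A_j be the event that the j-th constrained one is fixed. By inclusion-exclusion over the 4 events:
Σ_{j=0}^{4} (-1)^j C(4,j)(10-j)!
= C(4,0)·10! - C(4,1)·9! + C(4,2)·8! - C(4,3)·7! + C(4,4)·6!
= 3628800 - 1451520 + 241920 - 20160 + 720
= 2399760

2399760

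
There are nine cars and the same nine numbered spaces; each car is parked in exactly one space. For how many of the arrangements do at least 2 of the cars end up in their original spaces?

95887

Sum C(9,i)·!(9-i) for i = 2..9:
  i=2: C(9,2)·!7 = 36·1854 = 66744
  i=3: C(9,3)·!6 = 84·265 = 22260
  i=4: C(9,4)·!5 = 126·44 = 5544
  i=5: C(9,5)·!4 = 126·9 = 1134
  i=6: C(9,6)·!3 = 84·2 = 168
  i=7: C(9,7)·!2 = 36·1 = 36
  i=8: C(9,8)·!1 = 9·0 = 0
  i=9: C(9,9)·!0 = 1·1 = 1
Total = 95887.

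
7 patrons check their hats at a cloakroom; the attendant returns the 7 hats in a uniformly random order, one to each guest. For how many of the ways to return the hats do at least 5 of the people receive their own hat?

22

# with exactly i fixed is C(7,i)·!(7-i); sum over i=5..7:
  i=5: C(7,5)·!2 = 21·1 = 21
  i=6: C(7,6)·!1 = 7·0 = 0
  i=7: C(7,7)·!0 = 1·1 = 1
Total = 22.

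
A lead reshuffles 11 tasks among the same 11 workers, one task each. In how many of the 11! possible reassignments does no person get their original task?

14684570

Recurrence: !11 = 10·(!10 + !9).
!11 = 10·(1334961 + 133496) = 10·1468457 = 14684570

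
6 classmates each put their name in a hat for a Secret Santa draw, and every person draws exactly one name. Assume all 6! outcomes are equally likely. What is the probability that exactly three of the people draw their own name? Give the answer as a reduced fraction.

1/18

Favorable outcomes: C(6,3)·!3 = 20·2 = 40.
Total outcomes: 6! = 720.
Probability = 40/720 = 1/18.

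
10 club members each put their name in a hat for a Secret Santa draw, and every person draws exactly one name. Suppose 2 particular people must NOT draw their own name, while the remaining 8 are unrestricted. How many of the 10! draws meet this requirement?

Let A_j be the event that the j-th constrained one is fixed. By inclusion-exclusion over the 2 events:
Σ_{j=0}^{2} (-1)^j C(2,j)(10-j)!
= C(2,0)·10! - C(2,1)·9! + C(2,2)·8!
= 3628800 - 725760 + 40320
= 2943360

2943360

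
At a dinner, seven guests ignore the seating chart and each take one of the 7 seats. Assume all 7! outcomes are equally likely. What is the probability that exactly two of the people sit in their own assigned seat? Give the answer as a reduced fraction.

Favorable outcomes: C(7,2)·!5 = 21·44 = 924.
Total outcomes: 7! = 5040.
Probability = 924/5040 = 11/60.

11/60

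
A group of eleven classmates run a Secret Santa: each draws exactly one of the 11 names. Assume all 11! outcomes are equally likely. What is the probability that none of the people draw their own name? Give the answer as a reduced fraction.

1468457/3991680

Favorable outcomes: !11 = 14684570.
Total outcomes: 11! = 39916800.
Probability = 14684570/39916800 = 1468457/3991680.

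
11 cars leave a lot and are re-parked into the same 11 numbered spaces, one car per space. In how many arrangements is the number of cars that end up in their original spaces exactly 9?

55

Pick the 9 fixed positions: C(11,9) = 55 ways.
The remaining 2 must be deranged: !2 = 1.
Total: 55 × 1 = 55.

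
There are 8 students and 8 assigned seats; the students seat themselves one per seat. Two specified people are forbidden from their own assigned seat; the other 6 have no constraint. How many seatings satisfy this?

30960

Let A_j be the event that the j-th constrained one is fixed. By inclusion-exclusion over the 2 events:
Σ_{j=0}^{2} (-1)^j C(2,j)(8-j)!
= C(2,0)·8! - C(2,1)·7! + C(2,2)·6!
= 40320 - 10080 + 720
= 30960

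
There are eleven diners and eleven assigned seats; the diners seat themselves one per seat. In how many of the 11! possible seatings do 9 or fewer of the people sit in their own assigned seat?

39916799

# with exactly i fixed is C(11,i)·!(11-i); sum over i=0..9:
  i=0: C(11,0)·!11 = 1·14684570 = 14684570
  i=1: C(11,1)·!10 = 11·1334961 = 14684571
  i=2: C(11,2)·!9 = 55·133496 = 7342280
  i=3: C(11,3)·!8 = 165·14833 = 2447445
  i=4: C(11,4)·!7 = 330·1854 = 611820
  i=5: C(11,5)·!6 = 462·265 = 122430
  i=6: C(11,6)·!5 = 462·44 = 20328
  i=7: C(11,7)·!4 = 330·9 = 2970
  i=8: C(11,8)·!3 = 165·2 = 330
  i=9: C(11,9)·!2 = 55·1 = 55
Total = 39916799.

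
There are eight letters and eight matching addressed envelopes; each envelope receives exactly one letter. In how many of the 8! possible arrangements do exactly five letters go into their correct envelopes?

Choose which 5 of the 8 are fixed: C(8,5) = 56.
The other 3 form a derangement: !3 = 2.
Total: 56 × 2 = 112.

112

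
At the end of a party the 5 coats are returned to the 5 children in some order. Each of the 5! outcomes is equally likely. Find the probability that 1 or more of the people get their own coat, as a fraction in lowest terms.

Favorable outcomes: Σ_{i≥1} C(5,i)·!(5-i) = 5·9 + 10·2 + 10·1 + 5·0 + 1·1 = 76.
Total outcomes: 5! = 120.
Probability = 76/120 = 19/30.

19/30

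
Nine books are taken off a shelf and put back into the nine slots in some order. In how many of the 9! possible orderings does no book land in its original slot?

Use !n = (n-1)(!(n-1) + !(n-2)).
!9 = 8·(14833 + 1854) = 8·16687 = 133496

133496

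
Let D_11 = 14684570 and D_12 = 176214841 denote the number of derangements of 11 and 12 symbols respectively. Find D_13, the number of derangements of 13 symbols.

D_13 = (13-1)·(D_12 + D_11) = 12·(176214841 + 14684570) = 12·190899411 = 2290792932.

2290792932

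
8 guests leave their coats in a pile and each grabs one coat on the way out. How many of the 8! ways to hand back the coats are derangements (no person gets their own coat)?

The subfactorial !8 = [8!/e] (nearest integer).
8! = 40320, and 40320/e ≈ 14832.90, so !8 = 14833.

14833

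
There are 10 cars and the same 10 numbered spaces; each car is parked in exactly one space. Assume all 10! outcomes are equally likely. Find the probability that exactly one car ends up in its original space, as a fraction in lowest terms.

16687/45360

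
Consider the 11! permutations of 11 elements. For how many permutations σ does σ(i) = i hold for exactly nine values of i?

Pick the 9 fixed positions: C(11,9) = 55 ways.
The other 2 form a derangement: !2 = 1.
Total: 55 × 1 = 55.

55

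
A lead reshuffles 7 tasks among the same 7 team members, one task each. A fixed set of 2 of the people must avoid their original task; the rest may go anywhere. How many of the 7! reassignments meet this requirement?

Inclusion-exclusion on the 2 forbidden self-matches:
Σ_{j=0}^{2} (-1)^j C(2,j)(7-j)!
= C(2,0)·7! - C(2,1)·6! + C(2,2)·5!
= 5040 - 1440 + 120
= 3720

3720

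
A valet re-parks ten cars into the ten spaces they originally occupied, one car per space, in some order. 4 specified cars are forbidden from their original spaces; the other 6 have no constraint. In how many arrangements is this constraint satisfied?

Inclusion-exclusion on the 4 forbidden self-matches:
Σ_{j=0}^{4} (-1)^j C(4,j)(10-j)!
= C(4,0)·10! - C(4,1)·9! + C(4,2)·8! - C(4,3)·7! + C(4,4)·6!
= 3628800 - 1451520 + 241920 - 20160 + 720
= 2399760

2399760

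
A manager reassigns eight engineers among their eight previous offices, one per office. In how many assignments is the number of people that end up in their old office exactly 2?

Choose which 2 of the 8 are fixed: C(8,2) = 28.
The remaining 6 must be deranged: !6 = 265.
Total: 28 × 265 = 7420.

7420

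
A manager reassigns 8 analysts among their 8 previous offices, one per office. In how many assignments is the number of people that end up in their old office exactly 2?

Choose which 2 of the 8 are fixed: C(8,2) = 28.
The remaining 6 must be deranged: !6 = 265.
Total: 28 × 265 = 7420.

7420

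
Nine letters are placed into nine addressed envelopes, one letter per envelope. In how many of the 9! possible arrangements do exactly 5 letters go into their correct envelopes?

Pick the 5 fixed positions: C(9,5) = 126 ways.
The other 4 form a derangement: !4 = 9.
Total: 126 × 9 = 1134.

1134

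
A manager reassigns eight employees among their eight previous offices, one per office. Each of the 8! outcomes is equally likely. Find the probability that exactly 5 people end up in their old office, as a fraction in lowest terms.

1/360

Favorable outcomes: C(8,5)·!3 = 56·2 = 112.
Total outcomes: 8! = 40320.
Probability = 112/40320 = 1/360.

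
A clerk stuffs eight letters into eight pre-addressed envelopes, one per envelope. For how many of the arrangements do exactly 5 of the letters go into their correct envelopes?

112

Pick the 5 fixed positions: C(8,5) = 56 ways.
The remaining 3 must be deranged: !3 = 2.
Total: 56 × 2 = 112.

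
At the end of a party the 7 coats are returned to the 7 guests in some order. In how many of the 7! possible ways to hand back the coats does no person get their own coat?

Recurrence: !7 = 6·(!6 + !5).
!7 = 6·(265 + 44) = 6·309 = 1854

1854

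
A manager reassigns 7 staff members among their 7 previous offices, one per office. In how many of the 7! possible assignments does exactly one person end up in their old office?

1855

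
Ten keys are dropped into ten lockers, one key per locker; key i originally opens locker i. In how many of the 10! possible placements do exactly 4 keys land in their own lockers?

55650

Choose which 4 of the 10 are fixed: C(10,4) = 210.
The remaining 6 must be deranged: !6 = 265.
Total: 210 × 265 = 55650.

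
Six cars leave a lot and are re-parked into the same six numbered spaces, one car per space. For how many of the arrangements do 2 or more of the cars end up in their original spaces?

Sum C(6,i)·!(6-i) for i = 2..6:
  i=2: C(6,2)·!4 = 15·9 = 135
  i=3: C(6,3)·!3 = 20·2 = 40
  i=4: C(6,4)·!2 = 15·1 = 15
  i=5: C(6,5)·!1 = 6·0 = 0
  i=6: C(6,6)·!0 = 1·1 = 1
Total = 191.

191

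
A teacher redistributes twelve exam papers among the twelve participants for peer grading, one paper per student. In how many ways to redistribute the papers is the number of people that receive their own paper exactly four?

Choose which 4 of the 12 are fixed: C(12,4) = 495.
The other 8 form a derangement: !8 = 14833.
Total: 495 × 14833 = 7342335.

7342335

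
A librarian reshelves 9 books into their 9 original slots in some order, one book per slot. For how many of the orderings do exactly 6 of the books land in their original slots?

168

Choose which 6 of the 9 are fixed: C(9,6) = 84.
The other 3 form a derangement: !3 = 2.
Total: 84 × 2 = 168.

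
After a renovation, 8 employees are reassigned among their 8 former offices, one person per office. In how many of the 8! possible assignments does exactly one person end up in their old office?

14832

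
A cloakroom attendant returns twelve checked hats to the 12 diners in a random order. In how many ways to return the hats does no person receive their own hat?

176214841

Recurrence: !12 = 11·(!11 + !10).
!12 = 11·(14684570 + 1334961) = 11·16019531 = 176214841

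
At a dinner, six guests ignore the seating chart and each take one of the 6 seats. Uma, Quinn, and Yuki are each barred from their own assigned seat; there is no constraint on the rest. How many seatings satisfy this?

426

Let A_j be the event that the j-th constrained one is fixed. By inclusion-exclusion over the 3 events:
Σ_{j=0}^{3} (-1)^j C(3,j)(6-j)!
= C(3,0)·6! - C(3,1)·5! + C(3,2)·4! - C(3,3)·3!
= 720 - 360 + 72 - 6
= 426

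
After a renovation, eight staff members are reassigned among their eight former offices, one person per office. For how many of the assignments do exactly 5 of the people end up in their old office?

Pick the 5 fixed positions: C(8,5) = 56 ways.
The other 3 form a derangement: !3 = 2.
Total: 56 × 2 = 112.

112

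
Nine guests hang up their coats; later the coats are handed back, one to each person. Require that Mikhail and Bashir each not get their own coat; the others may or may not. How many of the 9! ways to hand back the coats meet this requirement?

287280

Let A_j be the event that the j-th constrained one is fixed. By inclusion-exclusion over the 2 events:
Σ_{j=0}^{2} (-1)^j C(2,j)(9-j)!
= C(2,0)·9! - C(2,1)·8! + C(2,2)·7!
= 362880 - 80640 + 5040
= 287280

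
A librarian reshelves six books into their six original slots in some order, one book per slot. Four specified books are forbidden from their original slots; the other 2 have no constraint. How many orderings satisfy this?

Let A_j be the event that the j-th constrained one is fixed. By inclusion-exclusion over the 4 events:
Σ_{j=0}^{4} (-1)^j C(4,j)(6-j)!
= C(4,0)·6! - C(4,1)·5! + C(4,2)·4! - C(4,3)·3! + C(4,4)·2!
= 720 - 480 + 144 - 24 + 2
= 362

362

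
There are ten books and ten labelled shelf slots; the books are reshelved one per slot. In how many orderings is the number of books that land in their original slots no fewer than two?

958879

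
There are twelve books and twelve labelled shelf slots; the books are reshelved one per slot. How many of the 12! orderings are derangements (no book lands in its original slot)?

176214841

!12 = 12! · Σ_{k=0}^{12} (-1)^k/k!
= 12! - 12!/1! + 12!/2! - 12!/3! + 12!/4! - 12!/5! + 12!/6! - 12!/7! + 12!/8! - 12!/9! + 12!/10! - 12!/11! + 12!/12!
= 479001600 - 479001600 + 239500800 - 79833600 + 19958400 - 3991680 + 665280 - 95040 + 11880 - 1320 + 132 - 12 + 1
= 176214841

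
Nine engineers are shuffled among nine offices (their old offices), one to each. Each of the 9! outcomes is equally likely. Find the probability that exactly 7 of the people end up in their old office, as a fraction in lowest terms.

Favorable outcomes: C(9,7)·!2 = 36·1 = 36.
Total outcomes: 9! = 362880.
Probability = 36/362880 = 1/10080.

1/10080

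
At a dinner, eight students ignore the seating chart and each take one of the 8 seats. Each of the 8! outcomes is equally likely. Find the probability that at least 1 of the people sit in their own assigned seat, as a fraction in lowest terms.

Favorable outcomes: Σ_{i≥1} C(8,i)·!(8-i) = 8·1854 + 28·265 + 56·44 + 70·9 + 56·2 + 28·1 + 8·0 + 1·1 = 25487.
Total outcomes: 8! = 40320.
Probability = 25487/40320 = 3641/5760.

3641/5760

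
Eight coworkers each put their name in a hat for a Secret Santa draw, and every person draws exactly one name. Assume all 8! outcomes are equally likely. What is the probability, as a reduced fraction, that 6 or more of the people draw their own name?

29/40320

Favorable outcomes: Σ_{i≥6} C(8,i)·!(8-i) = 28·1 + 8·0 + 1·1 = 29.
Total outcomes: 8! = 40320.
Probability = 29/40320 = 29/40320.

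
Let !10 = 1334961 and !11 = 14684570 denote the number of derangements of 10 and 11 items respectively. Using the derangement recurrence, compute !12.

176214841

!12 = (12-1)·(!11 + !10) = 11·(14684570 + 1334961) = 11·16019531 = 176214841.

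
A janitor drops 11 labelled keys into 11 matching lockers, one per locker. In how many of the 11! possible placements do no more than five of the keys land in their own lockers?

39893116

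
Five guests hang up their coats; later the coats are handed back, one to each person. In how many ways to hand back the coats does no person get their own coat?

44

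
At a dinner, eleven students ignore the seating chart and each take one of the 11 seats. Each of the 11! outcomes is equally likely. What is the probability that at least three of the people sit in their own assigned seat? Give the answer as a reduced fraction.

Favorable outcomes: Σ_{i≥3} C(11,i)·!(11-i) = 165·14833 + 330·1854 + 462·265 + 462·44 + 330·9 + 165·2 + 55·1 + 11·0 + 1·1 = 3205379.
Total outcomes: 11! = 39916800.
Probability = 3205379/39916800 = 3205379/39916800.

3205379/39916800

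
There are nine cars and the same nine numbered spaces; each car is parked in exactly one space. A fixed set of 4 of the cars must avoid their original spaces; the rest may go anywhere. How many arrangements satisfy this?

229080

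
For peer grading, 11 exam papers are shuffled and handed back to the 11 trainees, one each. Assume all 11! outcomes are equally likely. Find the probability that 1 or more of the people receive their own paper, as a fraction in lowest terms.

2523223/3991680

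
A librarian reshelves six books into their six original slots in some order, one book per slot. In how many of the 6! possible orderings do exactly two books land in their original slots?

Choose which 2 of the 6 are fixed: C(6,2) = 15.
The remaining 4 must be deranged: !4 = 9.
Total: 15 × 9 = 135.

135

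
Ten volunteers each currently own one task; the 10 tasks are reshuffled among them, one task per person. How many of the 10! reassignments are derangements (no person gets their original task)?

1334961

!10 is the nearest integer to 10!/e.
10! = 3628800, and 3628800/e ≈ 1334960.92, so !10 = 1334961.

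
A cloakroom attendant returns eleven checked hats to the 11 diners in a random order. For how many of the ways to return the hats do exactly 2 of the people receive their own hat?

7342280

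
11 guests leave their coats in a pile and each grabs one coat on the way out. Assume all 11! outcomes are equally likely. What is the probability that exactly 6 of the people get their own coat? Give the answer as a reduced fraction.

Favorable outcomes: C(11,6)·!5 = 462·44 = 20328.
Total outcomes: 11! = 39916800.
Probability = 20328/39916800 = 11/21600.

11/21600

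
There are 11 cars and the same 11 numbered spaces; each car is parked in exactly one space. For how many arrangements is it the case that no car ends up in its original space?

14684570

The subfactorial !11 = [11!/e] (nearest integer).
11! = 39916800, and 39916800/e ≈ 14684570.08, so !11 = 14684570.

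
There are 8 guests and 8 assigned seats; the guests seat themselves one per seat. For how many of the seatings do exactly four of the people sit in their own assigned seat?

Choose which 4 of the 8 are fixed: C(8,4) = 70.
The other 4 form a derangement: !4 = 9.
Total: 70 × 9 = 630.

630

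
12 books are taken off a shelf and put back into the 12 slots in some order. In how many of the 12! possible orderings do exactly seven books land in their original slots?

34848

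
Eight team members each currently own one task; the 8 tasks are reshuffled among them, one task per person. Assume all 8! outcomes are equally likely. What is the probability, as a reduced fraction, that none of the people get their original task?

Favorable outcomes: !8 = 14833.
Total outcomes: 8! = 40320.
Probability = 14833/40320 = 2119/5760.

2119/5760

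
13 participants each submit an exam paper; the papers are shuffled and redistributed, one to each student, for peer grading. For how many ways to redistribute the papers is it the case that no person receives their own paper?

2290792932

Recurrence: !13 = 12·(!12 + !11).
!13 = 12·(176214841 + 14684570) = 12·190899411 = 2290792932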